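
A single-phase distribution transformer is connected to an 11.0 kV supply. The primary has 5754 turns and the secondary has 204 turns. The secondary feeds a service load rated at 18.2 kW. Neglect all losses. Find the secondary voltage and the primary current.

V_s = V_p × N_s/N_p = 11000 × 204/5754 = 389.99 V.
I_s = P/V_s = 18200/389.99 = 46.668 A.
I_p = I_s × N_s/N_p = 46.668 × 204/5754 = 1.65 A.

V_s ≈ 390 V, I_p ≈ 1.65 A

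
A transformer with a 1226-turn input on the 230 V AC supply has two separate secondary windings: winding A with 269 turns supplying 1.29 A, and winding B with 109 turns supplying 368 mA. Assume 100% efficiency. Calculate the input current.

I_in ≈ 0.316 A

V_A = 230 × 269/1226 = 50.465 V; V_B = 230 × 109/1226 = 20.449 V.
P_out = V_A I_A + V_B I_B = 50.465×1.29 + 20.449×0.368 = 65.100 + 7.5251 = 72.625 W.
Ideal ⇒ P_in = P_out, so I_in = P_out/V_in = 72.625/230 = 0.316 A.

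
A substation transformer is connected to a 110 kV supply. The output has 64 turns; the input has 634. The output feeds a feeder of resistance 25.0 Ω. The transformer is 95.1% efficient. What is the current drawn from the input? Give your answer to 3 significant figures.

I_in ≈ 47.1 A

V_out = 110000 × 64/634 = 11104 V.
I_out = V_out/R = 11104/25.0 = 444.16 A.
P_out = V_out I_out = 11104 × 444.16 = 4.9320×10^6 W.
P_in = P_out/η = 4.9320×10^6/0.951 = 5.1862×10^6 W.
I_in = P_in/V_in = 5.1862×10^6/110000 = 47.1 A.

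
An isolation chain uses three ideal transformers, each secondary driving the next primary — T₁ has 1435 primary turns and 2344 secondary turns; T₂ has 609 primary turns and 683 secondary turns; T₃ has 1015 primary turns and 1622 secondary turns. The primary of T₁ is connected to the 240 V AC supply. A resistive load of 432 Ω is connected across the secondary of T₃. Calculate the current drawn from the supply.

After T₁: V = 240.00 × 2344/1435 = 392.03 V.
After T₂: V = 392.03 × 683/609 = 439.66 V.
After T₃: V = 439.66 × 1622/1015 = 702.60 V.
I_load = 702.60/432 = 1.6264 A, so P_out = 702.60 × 1.6264 = 1142.7 W.
All ideal ⇒ P_in = P_out, so I_supply = 1142.7/240 = 4.76 A.

I_supply ≈ 4.76 A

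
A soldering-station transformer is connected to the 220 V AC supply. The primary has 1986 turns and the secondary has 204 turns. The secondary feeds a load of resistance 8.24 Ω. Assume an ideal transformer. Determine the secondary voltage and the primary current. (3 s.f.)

V_s ≈ 22.6 V, I_p ≈ 0.282 A

V_s = V_p × N_s/N_p = 220 × 204/1986 = 22.598 V.
I_s = V_s/R = 22.598/8.24 = 2.7425 A.
I_p = I_s × N_s/N_p = 2.7425 × 204/1986 = 0.282 A.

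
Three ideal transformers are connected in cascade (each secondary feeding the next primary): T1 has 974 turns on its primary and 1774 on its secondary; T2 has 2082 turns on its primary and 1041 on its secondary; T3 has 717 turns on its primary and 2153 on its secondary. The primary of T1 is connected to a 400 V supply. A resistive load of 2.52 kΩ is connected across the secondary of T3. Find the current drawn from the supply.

Secondary of T1: V = 400.00 × 1774/974 = 728.54 V.
Secondary of T2: V = 728.54 × 1041/2082 = 364.27 V.
Secondary of T3: V = 364.27 × 2153/717 = 1093.8 V.
I_load = 1093.8/2520 = 0.43406 A, so P_out = 1093.8 × 0.43406 = 474.79 W.
All ideal ⇒ P_in = P_out, so I_supply = 474.79/400 = 1.19 A.

I_supply ≈ 1.19 A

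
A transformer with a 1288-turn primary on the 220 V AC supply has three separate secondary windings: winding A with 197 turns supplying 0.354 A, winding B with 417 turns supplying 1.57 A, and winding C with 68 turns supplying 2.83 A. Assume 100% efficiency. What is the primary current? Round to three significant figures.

I_p ≈ 0.712 A

V_A = 220 × 197/1288 = 33.649 V; V_B = 220 × 417/1288 = 71.227 V; V_C = 220 × 68/1288 = 11.615 V.
P_out = V_A I_A + V_B I_B + V_C I_C = 33.649×0.354 + 71.227×1.57 + 11.615×2.83 = 11.912 + 111.83 + 32.870 = 156.61 W.
Ideal ⇒ P_in = P_out, so I_p = P_out/V_p = 156.61/220 = 0.712 A.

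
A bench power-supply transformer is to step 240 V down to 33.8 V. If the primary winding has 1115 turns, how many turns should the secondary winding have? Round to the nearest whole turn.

N_s = 157 turns

N_s/N_p = V_s/V_p, so N_s = 1115 × 33.8/240 = 157.0 ≈ 157 turns.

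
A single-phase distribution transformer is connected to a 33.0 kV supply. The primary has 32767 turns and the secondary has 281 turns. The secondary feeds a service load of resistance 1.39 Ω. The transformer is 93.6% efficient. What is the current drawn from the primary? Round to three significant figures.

V_s = 33000 × 281/32767 = 283.00 V.
I_s = V_s/R = 283.00/1.39 = 203.60 A.
P_out = V_s I_s = 283.00 × 203.60 = 57617 W.
P_in = P_out/η = 57617/0.936 = 61557 W.
I_p = P_in/V_p = 61557/33000 = 1.87 A.

I_p ≈ 1.87 A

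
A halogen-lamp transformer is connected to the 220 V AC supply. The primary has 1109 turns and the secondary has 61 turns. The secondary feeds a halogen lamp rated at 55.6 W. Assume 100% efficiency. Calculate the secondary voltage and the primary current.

V_s = V_p × N_s/N_p = 220 × 61/1109 = 12.101 V.
I_s = P/V_s = 55.6/12.101 = 4.5947 A.
I_p = I_s × N_s/N_p = 4.5947 × 61/1109 = 0.253 A.

V_s ≈ 12.1 V, I_p ≈ 0.253 A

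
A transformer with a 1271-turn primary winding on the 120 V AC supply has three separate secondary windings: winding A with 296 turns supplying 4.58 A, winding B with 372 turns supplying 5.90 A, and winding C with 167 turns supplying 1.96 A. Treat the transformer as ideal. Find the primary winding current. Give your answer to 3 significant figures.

V_A = 120 × 296/1271 = 27.946 V; V_B = 120 × 372/1271 = 35.122 V; V_C = 120 × 167/1271 = 15.767 V.
P_out = V_A I_A + V_B I_B + V_C I_C = 27.946×4.58 + 35.122×5.90 + 15.767×1.96 = 127.99 + 207.22 + 30.904 = 366.12 W.
Ideal ⇒ P_in = P_out, so I_p = P_out/V_p = 366.12/120 = 3.05 A.

I_p ≈ 3.05 A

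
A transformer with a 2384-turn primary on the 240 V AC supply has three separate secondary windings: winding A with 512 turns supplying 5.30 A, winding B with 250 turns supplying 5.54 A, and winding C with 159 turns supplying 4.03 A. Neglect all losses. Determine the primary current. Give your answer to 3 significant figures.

I_p ≈ 1.99 A

V_A = 240 × 512/2384 = 51.544 V; V_B = 240 × 250/2384 = 25.168 V; V_C = 240 × 159/2384 = 16.007 V.
P_out = V_A I_A + V_B I_B + V_C I_C = 51.544×5.30 + 25.168×5.54 + 16.007×4.03 = 273.18 + 139.43 + 64.507 = 477.12 W.
Ideal ⇒ P_in = P_out, so I_p = P_out/V_p = 477.12/240 = 1.99 A.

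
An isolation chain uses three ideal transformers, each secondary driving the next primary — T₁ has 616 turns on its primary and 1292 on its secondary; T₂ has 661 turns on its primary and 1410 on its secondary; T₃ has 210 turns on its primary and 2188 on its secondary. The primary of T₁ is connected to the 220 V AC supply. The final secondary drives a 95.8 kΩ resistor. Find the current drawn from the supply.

After T₁: V = 220.00 × 1292/616 = 461.43 V.
After T₂: V = 461.43 × 1410/661 = 984.29 V.
After T₃: V = 984.29 × 2188/210 = 10255 V.
I_load = 10255/95800 = 0.10705 A, so P_out = 10255 × 0.10705 = 1097.8 W.
All ideal ⇒ P_in = P_out, so I_supply = 1097.8/220 = 4.99 A.

I_supply ≈ 4.99 A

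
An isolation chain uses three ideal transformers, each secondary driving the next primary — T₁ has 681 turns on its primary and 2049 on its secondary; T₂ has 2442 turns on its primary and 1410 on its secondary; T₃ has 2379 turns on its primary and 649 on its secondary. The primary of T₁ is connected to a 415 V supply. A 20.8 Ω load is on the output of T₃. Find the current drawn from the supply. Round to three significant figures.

Secondary of T₁: V = 415.00 × 2049/681 = 1248.7 V.
Secondary of T₂: V = 1248.7 × 1410/2442 = 720.97 V.
Secondary of T₃: V = 720.97 × 649/2379 = 196.68 V.
I_load = 196.68/20.8 = 9.4559 A, so P_out = 196.68 × 9.4559 = 1859.8 W.
All ideal ⇒ P_in = P_out, so I_supply = 1859.8/415 = 4.48 A.

I_supply ≈ 4.48 A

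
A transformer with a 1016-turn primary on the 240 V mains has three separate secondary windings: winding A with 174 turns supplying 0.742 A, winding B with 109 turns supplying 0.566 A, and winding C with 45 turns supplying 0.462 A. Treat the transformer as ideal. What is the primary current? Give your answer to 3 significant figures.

V_A = 240 × 174/1016 = 41.102 V; V_B = 240 × 109/1016 = 25.748 V; V_C = 240 × 45/1016 = 10.630 V.
P_out = V_A I_A + V_B I_B + V_C I_C = 41.102×0.742 + 25.748×0.566 + 10.630×0.462 = 30.498 + 14.573 + 4.9110 = 49.982 W.
Ideal ⇒ P_in = P_out, so I_p = P_out/V_p = 49.982/240 = 0.208 A.

I_p ≈ 0.208 A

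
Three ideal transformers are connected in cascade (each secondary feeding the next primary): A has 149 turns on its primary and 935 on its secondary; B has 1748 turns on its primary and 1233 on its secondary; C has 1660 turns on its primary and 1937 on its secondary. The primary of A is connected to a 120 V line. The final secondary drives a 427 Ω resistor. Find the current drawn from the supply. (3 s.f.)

I_supply ≈ 7.50 A

Secondary of A: V = 120.00 × 935/149 = 753.02 V.
Secondary of B: V = 753.02 × 1233/1748 = 531.16 V.
Secondary of C: V = 531.16 × 1937/1660 = 619.80 V.
I_load = 619.80/427 = 1.4515 A, so P_out = 619.80 × 1.4515 = 899.65 W.
All ideal ⇒ P_in = P_out, so I_supply = 899.65/120 = 7.50 A.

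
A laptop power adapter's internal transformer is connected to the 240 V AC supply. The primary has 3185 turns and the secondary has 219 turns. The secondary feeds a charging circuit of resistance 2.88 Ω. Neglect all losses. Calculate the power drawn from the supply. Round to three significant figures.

P ≈ 94.6 W

V_s = V_p × N_s/N_p = 240 × 219/3185 = 16.502 V.
I_s = V_s/R = 16.502/2.88 = 5.7300 A.
I_p = I_s × N_s/N_p = 5.7300 × 219/3185 = 0.39399 A.
P = V_p I_p = 240 × 0.39399 = 94.6 W.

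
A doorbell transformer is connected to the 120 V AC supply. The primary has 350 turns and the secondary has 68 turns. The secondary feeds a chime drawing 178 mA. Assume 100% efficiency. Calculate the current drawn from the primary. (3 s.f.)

I_p ≈ 0.0346 A

For an ideal transformer I_p N_p = I_s N_s, so I_p = 0.178 × 68/350 = 0.0346 A.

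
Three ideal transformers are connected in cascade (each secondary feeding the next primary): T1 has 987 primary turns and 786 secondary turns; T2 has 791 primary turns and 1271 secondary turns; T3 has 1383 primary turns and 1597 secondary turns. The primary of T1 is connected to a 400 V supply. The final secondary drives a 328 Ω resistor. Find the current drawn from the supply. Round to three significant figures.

Secondary of T1: V = 400.00 × 786/987 = 318.54 V.
Secondary of T2: V = 318.54 × 1271/791 = 511.84 V.
Secondary of T3: V = 511.84 × 1597/1383 = 591.04 V.
I_load = 591.04/328 = 1.8020 A, so P_out = 591.04 × 1.8020 = 1065.0 W.
All ideal ⇒ P_in = P_out, so I_supply = 1065.0/400 = 2.66 A.

I_supply ≈ 2.66 A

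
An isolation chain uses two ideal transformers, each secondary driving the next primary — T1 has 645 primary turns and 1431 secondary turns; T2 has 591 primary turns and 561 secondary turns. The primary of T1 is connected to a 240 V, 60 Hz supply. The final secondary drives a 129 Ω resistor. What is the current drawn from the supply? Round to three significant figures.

Secondary of T1: V = 240.00 × 1431/645 = 532.47 V.
Secondary of T2: V = 532.47 × 561/591 = 505.44 V.
I_load = 505.44/129 = 3.9181 A, so P_out = 505.44 × 3.9181 = 1980.4 W.
All ideal ⇒ P_in = P_out, so I_supply = 1980.4/240 = 8.25 A.

I_supply ≈ 8.25 A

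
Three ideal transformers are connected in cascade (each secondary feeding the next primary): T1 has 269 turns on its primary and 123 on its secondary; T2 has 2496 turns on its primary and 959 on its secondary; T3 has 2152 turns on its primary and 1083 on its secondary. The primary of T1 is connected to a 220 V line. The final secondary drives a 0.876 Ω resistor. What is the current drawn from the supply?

I_supply ≈ 1.96 A

After T1: V = 220.00 × 123/269 = 100.59 V.
After T2: V = 100.59 × 959/2496 = 38.650 V.
After T3: V = 38.650 × 1083/2152 = 19.451 V.
I_load = 19.451/0.876 = 22.204 A, so P_out = 19.451 × 22.204 = 431.88 W.
All ideal ⇒ P_in = P_out, so I_supply = 431.88/220 = 1.96 A.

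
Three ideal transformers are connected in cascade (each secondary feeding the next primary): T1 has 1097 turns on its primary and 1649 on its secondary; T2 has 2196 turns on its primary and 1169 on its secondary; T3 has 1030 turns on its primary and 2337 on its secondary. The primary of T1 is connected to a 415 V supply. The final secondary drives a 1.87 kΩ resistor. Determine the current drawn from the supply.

After T1: V = 415.00 × 1649/1097 = 623.82 V.
After T2: V = 623.82 × 1169/2196 = 332.08 V.
After T3: V = 332.08 × 2337/1030 = 753.47 V.
I_load = 753.47/1870 = 0.40292 A, so P_out = 753.47 × 0.40292 = 303.59 W.
All ideal ⇒ P_in = P_out, so I_supply = 303.59/415 = 0.732 A.

I_supply ≈ 0.732 A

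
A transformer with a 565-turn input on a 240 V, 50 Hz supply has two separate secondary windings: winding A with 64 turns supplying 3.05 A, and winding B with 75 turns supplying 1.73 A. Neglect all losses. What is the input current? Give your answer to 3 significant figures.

I_in ≈ 0.575 A

V_A = 240 × 64/565 = 27.186 V; V_B = 240 × 75/565 = 31.858 V.
P_out = V_A I_A + V_B I_B = 27.186×3.05 + 31.858×1.73 = 82.917 + 55.115 = 138.03 W.
Ideal ⇒ P_in = P_out, so I_in = P_out/V_in = 138.03/240 = 0.575 A.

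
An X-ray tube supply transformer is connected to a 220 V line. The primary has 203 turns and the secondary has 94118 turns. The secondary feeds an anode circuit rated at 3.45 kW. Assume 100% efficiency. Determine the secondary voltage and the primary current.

V_s = V_p × N_s/N_p = 220 × 94118/203 = 102000 V.
I_s = P/V_s = 3450/102000 = 0.033824 A.
I_p = I_s × N_s/N_p = 0.033824 × 94118/203 = 15.7 A.

V_s ≈ 102000 V, I_p ≈ 15.7 A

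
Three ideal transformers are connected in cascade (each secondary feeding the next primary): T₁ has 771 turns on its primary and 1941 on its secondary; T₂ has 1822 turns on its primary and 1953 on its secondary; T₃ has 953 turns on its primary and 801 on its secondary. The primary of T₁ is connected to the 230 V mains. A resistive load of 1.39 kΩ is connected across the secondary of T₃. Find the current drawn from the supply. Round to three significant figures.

After T₁: V = 230.00 × 1941/771 = 579.03 V.
After T₂: V = 579.03 × 1953/1822 = 620.66 V.
After T₃: V = 620.66 × 801/953 = 521.67 V.
I_load = 521.67/1390 = 0.37530 A, so P_out = 521.67 × 0.37530 = 195.78 W.
All ideal ⇒ P_in = P_out, so I_supply = 195.78/230 = 0.851 A.

I_supply ≈ 0.851 A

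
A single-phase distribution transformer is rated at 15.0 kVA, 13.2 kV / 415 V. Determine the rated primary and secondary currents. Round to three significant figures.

I_p = S/V_p = 15000/13200 = 1.14 A.
I_s = S/V_s = 15000/415 = 36.1 A.

I_p ≈ 1.14 A, I_s ≈ 36.1 A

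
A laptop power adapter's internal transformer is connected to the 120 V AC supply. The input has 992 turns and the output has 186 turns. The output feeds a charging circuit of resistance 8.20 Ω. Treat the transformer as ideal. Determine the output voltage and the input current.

V_out ≈ 22.5 V, I_in ≈ 0.514 A

V_out = V_in × N_out/N_in = 120 × 186/992 = 22.500 V.
I_out = V_out/R = 22.500/8.20 = 2.7439 A.
I_in = I_out × N_out/N_in = 2.7439 × 186/992 = 0.514 A.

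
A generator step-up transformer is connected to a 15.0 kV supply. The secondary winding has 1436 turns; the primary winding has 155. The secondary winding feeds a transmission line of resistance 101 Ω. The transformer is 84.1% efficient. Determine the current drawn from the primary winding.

V_s = 15000 × 1436/155 = 138970 V.
I_s = V_s/R = 138970/101 = 1375.9 A.
P_out = V_s I_s = 138970 × 1375.9 = 1.9121×10^8 W.
P_in = P_out/η = 1.9121×10^8/0.841 = 2.2736×10^8 W.
I_p = P_in/V_p = 2.2736×10^8/15000 = 15200 A.

I_p ≈ 15200 A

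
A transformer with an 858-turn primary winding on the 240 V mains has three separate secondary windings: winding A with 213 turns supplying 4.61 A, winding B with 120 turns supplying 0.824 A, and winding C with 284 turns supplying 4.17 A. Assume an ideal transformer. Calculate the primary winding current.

V_A = 240 × 213/858 = 59.580 V; V_B = 240 × 120/858 = 33.566 V; V_C = 240 × 284/858 = 79.441 V.
P_out = V_A I_A + V_B I_B + V_C I_C = 59.580×4.61 + 33.566×0.824 + 79.441×4.17 = 274.67 + 27.659 + 331.27 = 633.59 W.
Ideal ⇒ P_in = P_out, so I_p = P_out/V_p = 633.59/240 = 2.64 A.

I_p ≈ 2.64 A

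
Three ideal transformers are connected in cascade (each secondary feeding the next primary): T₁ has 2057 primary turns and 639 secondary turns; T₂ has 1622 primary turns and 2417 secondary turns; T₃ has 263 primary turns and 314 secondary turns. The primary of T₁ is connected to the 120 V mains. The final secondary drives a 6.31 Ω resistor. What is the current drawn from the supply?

I_supply ≈ 5.81 A

Secondary of T₁: V = 120.00 × 639/2057 = 37.278 V.
Secondary of T₂: V = 37.278 × 2417/1622 = 55.549 V.
Secondary of T₃: V = 55.549 × 314/263 = 66.320 V.
I_load = 66.320/6.31 = 10.510 A, so P_out = 66.320 × 10.510 = 697.05 W.
All ideal ⇒ P_in = P_out, so I_supply = 697.05/120 = 5.81 A.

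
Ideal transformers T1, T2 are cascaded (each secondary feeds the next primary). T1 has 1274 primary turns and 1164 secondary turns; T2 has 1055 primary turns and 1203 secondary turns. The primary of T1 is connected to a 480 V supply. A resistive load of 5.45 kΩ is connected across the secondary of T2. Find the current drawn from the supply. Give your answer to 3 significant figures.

I_supply ≈ 0.0956 A

After T1: V = 480.00 × 1164/1274 = 438.56 V.
After T2: V = 438.56 × 1203/1055 = 500.08 V.
I_load = 500.08/5450 = 0.091757 A, so P_out = 500.08 × 0.091757 = 45.886 W.
All ideal ⇒ P_in = P_out, so I_supply = 45.886/480 = 0.0956 A.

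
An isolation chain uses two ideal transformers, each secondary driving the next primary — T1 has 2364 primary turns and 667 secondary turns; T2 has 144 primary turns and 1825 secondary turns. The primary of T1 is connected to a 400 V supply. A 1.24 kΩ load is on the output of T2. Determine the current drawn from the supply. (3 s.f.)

Secondary of T1: V = 400.00 × 667/2364 = 112.86 V.
Secondary of T2: V = 112.86 × 1825/144 = 1430.3 V.
I_load = 1430.3/1240 = 1.1535 A, so P_out = 1430.3 × 1.1535 = 1649.9 W.
All ideal ⇒ P_in = P_out, so I_supply = 1649.9/400 = 4.12 A.

I_supply ≈ 4.12 A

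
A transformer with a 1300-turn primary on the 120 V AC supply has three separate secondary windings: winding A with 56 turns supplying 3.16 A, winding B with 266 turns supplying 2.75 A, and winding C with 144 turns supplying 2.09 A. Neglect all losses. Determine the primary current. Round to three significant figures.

V_A = 120 × 56/1300 = 5.1692 V; V_B = 120 × 266/1300 = 24.554 V; V_C = 120 × 144/1300 = 13.292 V.
P_out = V_A I_A + V_B I_B + V_C I_C = 5.1692×3.16 + 24.554×2.75 + 13.292×2.09 = 16.335 + 67.523 + 27.781 = 111.64 W.
Ideal ⇒ P_in = P_out, so I_p = P_out/V_p = 111.64/120 = 0.930 A.

I_p ≈ 0.930 A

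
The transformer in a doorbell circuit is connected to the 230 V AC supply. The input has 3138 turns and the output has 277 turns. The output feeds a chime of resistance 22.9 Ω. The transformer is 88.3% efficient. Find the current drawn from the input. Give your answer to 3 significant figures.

V_out = 230 × 277/3138 = 20.303 V.
I_out = V_out/R = 20.303/22.9 = 0.88658 A.
P_out = V_out I_out = 20.303 × 0.88658 = 18.000 W.
P_in = P_out/η = 18.000/0.883 = 20.385 W.
I_in = P_in/V_in = 20.385/230 = 0.0886 A.

I_in ≈ 0.0886 A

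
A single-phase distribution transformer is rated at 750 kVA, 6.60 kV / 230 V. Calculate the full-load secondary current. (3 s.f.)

I_s = S/V_s = 750000/230 = 3260 A.

I_s ≈ 3260 A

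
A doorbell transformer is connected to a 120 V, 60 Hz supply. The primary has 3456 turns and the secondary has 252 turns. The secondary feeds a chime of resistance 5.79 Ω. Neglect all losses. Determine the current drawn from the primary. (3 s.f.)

V_s = V_p × N_s/N_p = 120 × 252/3456 = 8.7500 V.
I_s = V_s/R = 8.7500/5.79 = 1.5112 A.
For an ideal transformer I_p N_p = I_s N_s, so I_p = 1.5112 × 252/3456 = 0.110 A.

I_p ≈ 0.110 A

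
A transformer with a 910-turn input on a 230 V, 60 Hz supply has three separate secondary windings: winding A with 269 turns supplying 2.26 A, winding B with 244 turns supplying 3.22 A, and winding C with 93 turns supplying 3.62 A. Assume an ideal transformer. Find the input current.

I_in ≈ 1.90 A

V_A = 230 × 269/910 = 67.989 V; V_B = 230 × 244/910 = 61.670 V; V_C = 230 × 93/910 = 23.505 V.
P_out = V_A I_A + V_B I_B + V_C I_C = 67.989×2.26 + 61.670×3.22 + 23.505×3.62 = 153.66 + 198.58 + 85.090 = 437.32 W.
Ideal ⇒ P_in = P_out, so I_in = P_out/V_in = 437.32/230 = 1.90 A.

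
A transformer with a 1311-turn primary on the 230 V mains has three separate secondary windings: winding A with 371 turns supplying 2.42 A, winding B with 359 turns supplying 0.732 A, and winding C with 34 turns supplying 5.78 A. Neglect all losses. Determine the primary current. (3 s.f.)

I_p ≈ 1.04 A

V_A = 230 × 371/1311 = 65.088 V; V_B = 230 × 359/1311 = 62.982 V; V_C = 230 × 34/1311 = 5.9649 V.
P_out = V_A I_A + V_B I_B + V_C I_C = 65.088×2.42 + 62.982×0.732 + 5.9649×5.78 = 157.51 + 46.103 + 34.477 = 238.09 W.
Ideal ⇒ P_in = P_out, so I_p = P_out/V_p = 238.09/230 = 1.04 A.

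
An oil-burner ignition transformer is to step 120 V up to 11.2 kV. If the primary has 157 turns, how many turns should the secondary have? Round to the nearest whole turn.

N_s/N_p = V_s/V_p, so N_s = 157 × 11200/120 = 14653.3 ≈ 14653 turns.

N_s = 14653 turns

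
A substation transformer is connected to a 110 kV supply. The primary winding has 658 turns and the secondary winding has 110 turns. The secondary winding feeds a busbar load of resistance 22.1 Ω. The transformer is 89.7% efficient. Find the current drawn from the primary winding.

V_s = 110000 × 110/658 = 18389 V.
I_s = V_s/R = 18389/22.1 = 832.08 A.
P_out = V_s I_s = 18389 × 832.08 = 1.5301×10^7 W.
P_in = P_out/η = 1.5301×10^7/0.897 = 1.7058×10^7 W.
I_p = P_in/V_p = 1.7058×10^7/110000 = 155 A.

I_p ≈ 155 A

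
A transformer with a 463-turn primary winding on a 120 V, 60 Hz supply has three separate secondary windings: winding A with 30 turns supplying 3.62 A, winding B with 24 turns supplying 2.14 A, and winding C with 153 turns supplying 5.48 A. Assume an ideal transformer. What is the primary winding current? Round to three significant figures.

I_p ≈ 2.16 A

V_A = 120 × 30/463 = 7.7754 V; V_B = 120 × 24/463 = 6.2203 V; V_C = 120 × 153/463 = 39.654 V.
P_out = V_A I_A + V_B I_B + V_C I_C = 7.7754×3.62 + 6.2203×2.14 + 39.654×5.48 = 28.147 + 13.311 + 217.31 = 258.76 W.
Ideal ⇒ P_in = P_out, so I_p = P_out/V_p = 258.76/120 = 2.16 A.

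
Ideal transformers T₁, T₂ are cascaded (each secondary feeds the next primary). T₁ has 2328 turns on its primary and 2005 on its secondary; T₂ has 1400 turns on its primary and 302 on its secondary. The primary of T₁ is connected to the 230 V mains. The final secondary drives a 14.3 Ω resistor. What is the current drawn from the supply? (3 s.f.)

Secondary of T₁: V = 230.00 × 2005/2328 = 198.09 V.
Secondary of T₂: V = 198.09 × 302/1400 = 42.731 V.
I_load = 42.731/14.3 = 2.9881 A, so P_out = 42.731 × 2.9881 = 127.69 W.
All ideal ⇒ P_in = P_out, so I_supply = 127.69/230 = 0.555 A.

I_supply ≈ 0.555 A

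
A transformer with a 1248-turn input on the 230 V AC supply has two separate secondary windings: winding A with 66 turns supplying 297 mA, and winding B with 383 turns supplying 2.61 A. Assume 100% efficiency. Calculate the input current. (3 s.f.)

V_A = 230 × 66/1248 = 12.163 V; V_B = 230 × 383/1248 = 70.585 V.
P_out = V_A I_A + V_B I_B = 12.163×0.297 + 70.585×2.61 = 3.6125 + 184.23 = 187.84 W.
Ideal ⇒ P_in = P_out, so I_in = P_out/V_in = 187.84/230 = 0.817 A.

I_in ≈ 0.817 A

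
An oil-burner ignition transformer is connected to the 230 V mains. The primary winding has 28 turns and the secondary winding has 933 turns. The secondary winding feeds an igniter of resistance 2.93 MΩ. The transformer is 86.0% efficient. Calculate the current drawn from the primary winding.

I_p ≈ 0.101 A

V_s = 230 × 933/28 = 7663.9 V.
I_s = V_s/R = 7663.9/(2.93×10^6) = 0.0026157 A.
P_out = V_s I_s = 7663.9 × 0.0026157 = 20.046 W.
P_in = P_out/η = 20.046/0.860 = 23.310 W.
I_p = P_in/V_p = 23.310/230 = 0.101 A.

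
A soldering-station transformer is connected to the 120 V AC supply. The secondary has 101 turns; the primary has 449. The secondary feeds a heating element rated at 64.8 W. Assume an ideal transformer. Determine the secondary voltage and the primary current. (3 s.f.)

V_s = V_p × N_s/N_p = 120 × 101/449 = 26.993 V.
I_s = P/V_s = 64.8/26.993 = 2.4006 A.
I_p = I_s × N_s/N_p = 2.4006 × 101/449 = 0.540 A.

V_s ≈ 27.0 V, I_p ≈ 0.540 A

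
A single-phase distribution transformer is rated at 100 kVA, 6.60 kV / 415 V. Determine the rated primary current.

I_p = S/V_p = 100000/6600 = 15.2 A.

I_p ≈ 15.2 A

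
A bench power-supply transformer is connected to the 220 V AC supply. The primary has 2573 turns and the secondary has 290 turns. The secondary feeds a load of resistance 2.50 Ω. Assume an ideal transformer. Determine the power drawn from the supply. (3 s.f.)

P ≈ 246 W

V_s = V_p × N_s/N_p = 220 × 290/2573 = 24.796 V.
I_s = V_s/R = 24.796/2.50 = 9.9184 A.
I_p = I_s × N_s/N_p = 9.9184 × 290/2573 = 1.1179 A.
P = V_p I_p = 220 × 1.1179 = 246 W.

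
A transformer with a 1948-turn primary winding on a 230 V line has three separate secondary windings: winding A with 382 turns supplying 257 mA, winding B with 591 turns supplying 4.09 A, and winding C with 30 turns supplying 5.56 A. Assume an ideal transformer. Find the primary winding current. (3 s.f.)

I_p ≈ 1.38 A

V_A = 230 × 382/1948 = 45.103 V; V_B = 230 × 591/1948 = 69.779 V; V_C = 230 × 30/1948 = 3.5421 V.
P_out = V_A I_A + V_B I_B + V_C I_C = 45.103×0.257 + 69.779×4.09 + 3.5421×5.56 = 11.591 + 285.40 + 19.694 = 316.68 W.
Ideal ⇒ P_in = P_out, so I_p = P_out/V_p = 316.68/230 = 1.38 A.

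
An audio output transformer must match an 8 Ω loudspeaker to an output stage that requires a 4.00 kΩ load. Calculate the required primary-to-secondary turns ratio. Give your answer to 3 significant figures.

Z_p/Z_s = (N_p/N_s)², so N_p/N_s = √(4000/8) = √500 = 22.4.

N_p/N_s ≈ 22.4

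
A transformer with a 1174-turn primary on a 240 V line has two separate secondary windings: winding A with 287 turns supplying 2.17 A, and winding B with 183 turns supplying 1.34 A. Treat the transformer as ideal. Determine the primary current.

V_A = 240 × 287/1174 = 58.671 V; V_B = 240 × 183/1174 = 37.411 V.
P_out = V_A I_A + V_B I_B = 58.671×2.17 + 37.411×1.34 = 127.32 + 50.130 = 177.45 W.
Ideal ⇒ P_in = P_out, so I_p = P_out/V_p = 177.45/240 = 0.739 A.

I_p ≈ 0.739 A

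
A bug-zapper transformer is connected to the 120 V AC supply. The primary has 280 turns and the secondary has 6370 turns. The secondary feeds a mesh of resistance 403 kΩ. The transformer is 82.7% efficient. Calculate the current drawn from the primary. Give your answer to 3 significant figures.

V_s = 120 × 6370/280 = 2730.0 V.
I_s = V_s/R = 2730.0/403000 = 0.0067742 A.
P_out = V_s I_s = 2730.0 × 0.0067742 = 18.494 W.
P_in = P_out/η = 18.494/0.827 = 22.362 W.
I_p = P_in/V_p = 22.362/120 = 0.186 A.

I_p ≈ 0.186 A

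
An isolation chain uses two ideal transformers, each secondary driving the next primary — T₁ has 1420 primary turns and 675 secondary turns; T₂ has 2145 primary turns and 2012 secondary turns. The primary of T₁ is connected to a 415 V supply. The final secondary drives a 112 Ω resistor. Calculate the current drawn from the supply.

I_supply ≈ 0.737 A

After T₁: V = 415.00 × 675/1420 = 197.27 V.
After T₂: V = 197.27 × 2012/2145 = 185.04 V.
I_load = 185.04/112 = 1.6521 A, so P_out = 185.04 × 1.6521 = 305.71 W.
All ideal ⇒ P_in = P_out, so I_supply = 305.71/415 = 0.737 A.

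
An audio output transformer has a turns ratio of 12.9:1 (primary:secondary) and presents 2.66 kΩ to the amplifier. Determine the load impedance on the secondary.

Z_s ≈ 16.0 Ω

Z_s = Z_p/(N_p/N_s)² = 2660/12.9² = 16.0 Ω.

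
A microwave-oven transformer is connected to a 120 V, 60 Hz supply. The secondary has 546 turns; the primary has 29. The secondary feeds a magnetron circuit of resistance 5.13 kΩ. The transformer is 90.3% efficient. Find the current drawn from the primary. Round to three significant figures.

I_p ≈ 9.18 A

V_s = 120 × 546/29 = 2259.3 V.
I_s = V_s/R = 2259.3/5130 = 0.44041 A.
P_out = V_s I_s = 2259.3 × 0.44041 = 995.03 W.
P_in = P_out/η = 995.03/0.903 = 1101.9 W.
I_p = P_in/V_p = 1101.9/120 = 9.18 A.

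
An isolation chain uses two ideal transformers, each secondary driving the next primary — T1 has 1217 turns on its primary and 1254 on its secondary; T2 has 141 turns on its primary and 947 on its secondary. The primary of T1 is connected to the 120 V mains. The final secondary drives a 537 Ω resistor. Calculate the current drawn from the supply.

I_supply ≈ 10.7 A

Secondary of T1: V = 120.00 × 1254/1217 = 123.65 V.
Secondary of T2: V = 123.65 × 947/141 = 830.46 V.
I_load = 830.46/537 = 1.5465 A, so P_out = 830.46 × 1.5465 = 1284.3 W.
All ideal ⇒ P_in = P_out, so I_supply = 1284.3/120 = 10.7 A.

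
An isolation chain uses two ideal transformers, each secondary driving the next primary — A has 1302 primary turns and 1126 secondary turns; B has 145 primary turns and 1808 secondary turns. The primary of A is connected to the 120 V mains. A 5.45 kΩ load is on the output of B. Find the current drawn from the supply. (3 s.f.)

After A: V = 120.00 × 1126/1302 = 103.78 V.
After B: V = 103.78 × 1808/145 = 1294.0 V.
I_load = 1294.0/5450 = 0.23743 A, so P_out = 1294.0 × 0.23743 = 307.24 W.
All ideal ⇒ P_in = P_out, so I_supply = 307.24/120 = 2.56 A.

I_supply ≈ 2.56 A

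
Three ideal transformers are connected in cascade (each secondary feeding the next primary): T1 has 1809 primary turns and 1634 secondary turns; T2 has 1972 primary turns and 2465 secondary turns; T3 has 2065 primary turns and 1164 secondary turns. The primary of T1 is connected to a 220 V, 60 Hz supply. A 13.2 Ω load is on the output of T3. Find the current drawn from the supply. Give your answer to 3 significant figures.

After T1: V = 220.00 × 1634/1809 = 198.72 V.
After T2: V = 198.72 × 2465/1972 = 248.40 V.
After T3: V = 248.40 × 1164/2065 = 140.02 V.
I_load = 140.02/13.2 = 10.607 A, so P_out = 140.02 × 10.607 = 1485.2 W.
All ideal ⇒ P_in = P_out, so I_supply = 1485.2/220 = 6.75 A.

I_supply ≈ 6.75 A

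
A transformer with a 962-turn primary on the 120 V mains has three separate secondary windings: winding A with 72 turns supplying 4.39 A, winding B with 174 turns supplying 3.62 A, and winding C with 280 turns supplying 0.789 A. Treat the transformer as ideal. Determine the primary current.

I_p ≈ 1.21 A

V_A = 120 × 72/962 = 8.9813 V; V_B = 120 × 174/962 = 21.705 V; V_C = 120 × 280/962 = 34.927 V.
P_out = V_A I_A + V_B I_B + V_C I_C = 8.9813×4.39 + 21.705×3.62 + 34.927×0.789 = 39.428 + 78.571 + 27.558 = 145.56 W.
Ideal ⇒ P_in = P_out, so I_p = P_out/V_p = 145.56/120 = 1.21 A.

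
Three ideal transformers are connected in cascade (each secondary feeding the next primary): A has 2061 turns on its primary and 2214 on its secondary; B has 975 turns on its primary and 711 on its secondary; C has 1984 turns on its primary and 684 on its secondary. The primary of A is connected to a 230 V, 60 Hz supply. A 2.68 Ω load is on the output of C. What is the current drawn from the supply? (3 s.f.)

Secondary of A: V = 230.00 × 2214/2061 = 247.07 V.
Secondary of B: V = 247.07 × 711/975 = 180.17 V.
Secondary of C: V = 180.17 × 684/1984 = 62.116 V.
I_load = 62.116/2.68 = 23.178 A, so P_out = 62.116 × 23.178 = 1439.7 W.
All ideal ⇒ P_in = P_out, so I_supply = 1439.7/230 = 6.26 A.

I_supply ≈ 6.26 A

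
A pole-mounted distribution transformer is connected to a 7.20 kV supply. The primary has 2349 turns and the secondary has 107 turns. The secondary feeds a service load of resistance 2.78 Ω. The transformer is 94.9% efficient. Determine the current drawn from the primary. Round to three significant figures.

V_s = 7200 × 107/2349 = 327.97 V.
I_s = V_s/R = 327.97/2.78 = 117.97 A.
P_out = V_s I_s = 327.97 × 117.97 = 38692 W.
P_in = P_out/η = 38692/0.949 = 40771 W.
I_p = P_in/V_p = 40771/7200 = 5.66 A.

I_p ≈ 5.66 A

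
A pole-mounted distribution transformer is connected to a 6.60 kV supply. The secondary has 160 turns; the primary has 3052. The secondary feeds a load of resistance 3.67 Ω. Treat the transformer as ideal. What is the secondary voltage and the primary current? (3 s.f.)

V_s ≈ 346 V, I_p ≈ 4.94 A

V_s = V_p × N_s/N_p = 6600 × 160/3052 = 346.00 V.
I_s = V_s/R = 346.00/3.67 = 94.279 A.
I_p = I_s × N_s/N_p = 94.279 × 160/3052 = 4.94 A.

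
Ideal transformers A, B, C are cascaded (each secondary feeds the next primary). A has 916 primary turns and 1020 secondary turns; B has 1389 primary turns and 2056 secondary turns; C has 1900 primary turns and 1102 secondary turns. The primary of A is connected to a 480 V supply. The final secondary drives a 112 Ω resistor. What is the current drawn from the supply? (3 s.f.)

Secondary of A: V = 480.00 × 1020/916 = 534.50 V.
Secondary of B: V = 534.50 × 2056/1389 = 791.16 V.
Secondary of C: V = 791.16 × 1102/1900 = 458.88 V.
I_load = 458.88/112 = 4.0971 A, so P_out = 458.88 × 4.0971 = 1880.1 W.
All ideal ⇒ P_in = P_out, so I_supply = 1880.1/480 = 3.92 A.

I_supply ≈ 3.92 A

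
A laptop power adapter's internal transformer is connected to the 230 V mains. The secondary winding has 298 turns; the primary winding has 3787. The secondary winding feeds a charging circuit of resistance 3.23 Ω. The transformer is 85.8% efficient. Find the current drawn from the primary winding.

I_p ≈ 0.514 A

V_s = 230 × 298/3787 = 18.099 V.
I_s = V_s/R = 18.099/3.23 = 5.6033 A.
P_out = V_s I_s = 18.099 × 5.6033 = 101.41 W.
P_in = P_out/η = 101.41/0.858 = 118.20 W.
I_p = P_in/V_p = 118.20/230 = 0.514 A.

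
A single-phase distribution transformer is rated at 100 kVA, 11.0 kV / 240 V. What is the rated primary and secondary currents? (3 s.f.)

I_p = S/V_p = 100000/11000 = 9.09 A.
I_s = S/V_s = 100000/240 = 417 A.

I_p ≈ 9.09 A, I_s ≈ 417 A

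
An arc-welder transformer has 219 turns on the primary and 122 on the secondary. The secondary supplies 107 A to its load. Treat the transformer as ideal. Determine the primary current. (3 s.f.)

For an ideal transformer I_p/I_s = N_s/N_p, so I_p = 107 × 122/219 = 59.6 A.

I_p ≈ 59.6 A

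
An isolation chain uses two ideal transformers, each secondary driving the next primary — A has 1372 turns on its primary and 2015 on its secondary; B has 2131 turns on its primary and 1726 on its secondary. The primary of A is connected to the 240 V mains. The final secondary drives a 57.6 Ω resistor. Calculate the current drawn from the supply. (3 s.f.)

After A: V = 240.00 × 2015/1372 = 352.48 V.
After B: V = 352.48 × 1726/2131 = 285.49 V.
I_load = 285.49/57.6 = 4.9564 A, so P_out = 285.49 × 4.9564 = 1415.0 W.
All ideal ⇒ P_in = P_out, so I_supply = 1415.0/240 = 5.90 A.

I_supply ≈ 5.90 A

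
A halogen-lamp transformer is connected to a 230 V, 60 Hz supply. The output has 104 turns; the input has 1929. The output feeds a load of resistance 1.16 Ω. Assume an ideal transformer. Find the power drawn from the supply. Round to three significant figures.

V_out = V_in × N_out/N_in = 230 × 104/1929 = 12.400 V.
I_out = V_out/R = 12.400/1.16 = 10.690 A.
I_in = I_out × N_out/N_in = 10.690 × 104/1929 = 0.57633 A.
P = V_in I_in = 230 × 0.57633 = 133 W.

P ≈ 133 W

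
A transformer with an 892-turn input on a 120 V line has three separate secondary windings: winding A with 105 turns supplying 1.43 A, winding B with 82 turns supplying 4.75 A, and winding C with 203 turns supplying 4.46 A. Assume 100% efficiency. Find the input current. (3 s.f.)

V_A = 120 × 105/892 = 14.126 V; V_B = 120 × 82/892 = 11.031 V; V_C = 120 × 203/892 = 27.309 V.
P_out = V_A I_A + V_B I_B + V_C I_C = 14.126×1.43 + 11.031×4.75 + 27.309×4.46 = 20.200 + 52.399 + 121.80 = 194.40 W.
Ideal ⇒ P_in = P_out, so I_in = P_out/V_in = 194.40/120 = 1.62 A.

I_in ≈ 1.62 A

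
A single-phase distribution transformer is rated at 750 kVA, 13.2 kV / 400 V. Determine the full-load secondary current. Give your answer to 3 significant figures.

I_s ≈ 1880 A

I_s = S/V_s = 750000/400 = 1880 A.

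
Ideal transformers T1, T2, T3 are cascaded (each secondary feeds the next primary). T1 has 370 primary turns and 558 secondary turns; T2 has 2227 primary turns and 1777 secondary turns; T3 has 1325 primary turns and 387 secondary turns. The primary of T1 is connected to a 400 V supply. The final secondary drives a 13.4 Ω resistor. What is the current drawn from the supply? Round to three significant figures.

I_supply ≈ 3.69 A

Secondary of T1: V = 400.00 × 558/370 = 603.24 V.
Secondary of T2: V = 603.24 × 1777/2227 = 481.35 V.
Secondary of T3: V = 481.35 × 387/1325 = 140.59 V.
I_load = 140.59/13.4 = 10.492 A, so P_out = 140.59 × 10.492 = 1475.0 W.
All ideal ⇒ P_in = P_out, so I_supply = 1475.0/400 = 3.69 A.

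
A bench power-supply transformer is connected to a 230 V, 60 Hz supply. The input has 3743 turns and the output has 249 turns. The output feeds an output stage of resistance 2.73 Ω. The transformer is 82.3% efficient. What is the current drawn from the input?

V_out = 230 × 249/3743 = 15.301 V.
I_out = V_out/R = 15.301/2.73 = 5.6046 A.
P_out = V_out I_out = 15.301 × 5.6046 = 85.754 W.
P_in = P_out/η = 85.754/0.823 = 104.20 W.
I_in = P_in/V_in = 104.20/230 = 0.453 A.

I_in ≈ 0.453 A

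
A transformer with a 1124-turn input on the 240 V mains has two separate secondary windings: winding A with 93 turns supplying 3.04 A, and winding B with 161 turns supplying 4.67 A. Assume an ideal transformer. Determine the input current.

I_in ≈ 0.920 A

V_A = 240 × 93/1124 = 19.858 V; V_B = 240 × 161/1124 = 34.377 V.
P_out = V_A I_A + V_B I_B = 19.858×3.04 + 34.377×4.67 = 60.367 + 160.54 = 220.91 W.
Ideal ⇒ P_in = P_out, so I_in = P_out/V_in = 220.91/240 = 0.920 A.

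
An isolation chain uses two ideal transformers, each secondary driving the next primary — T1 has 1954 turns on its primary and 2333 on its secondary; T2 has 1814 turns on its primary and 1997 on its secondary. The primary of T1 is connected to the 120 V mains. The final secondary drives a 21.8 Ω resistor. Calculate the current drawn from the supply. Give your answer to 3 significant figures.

I_supply ≈ 9.51 A

After T1: V = 120.00 × 2333/1954 = 143.28 V.
After T2: V = 143.28 × 1997/1814 = 157.73 V.
I_load = 157.73/21.8 = 7.2353 A, so P_out = 157.73 × 7.2353 = 1141.2 W.
All ideal ⇒ P_in = P_out, so I_supply = 1141.2/120 = 9.51 A.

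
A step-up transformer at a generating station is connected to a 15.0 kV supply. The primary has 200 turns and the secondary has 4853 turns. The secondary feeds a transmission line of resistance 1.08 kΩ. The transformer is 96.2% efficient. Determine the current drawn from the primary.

I_p ≈ 8500 A

V_s = 15000 × 4853/200 = 363980 V.
I_s = V_s/R = 363980/1080 = 337.01 A.
P_out = V_s I_s = 363980 × 337.01 = 1.2266×10^8 W.
P_in = P_out/η = 1.2266×10^8/0.962 = 1.2751×10^8 W.
I_p = P_in/V_p = 1.2751×10^8/15000 = 8500 A.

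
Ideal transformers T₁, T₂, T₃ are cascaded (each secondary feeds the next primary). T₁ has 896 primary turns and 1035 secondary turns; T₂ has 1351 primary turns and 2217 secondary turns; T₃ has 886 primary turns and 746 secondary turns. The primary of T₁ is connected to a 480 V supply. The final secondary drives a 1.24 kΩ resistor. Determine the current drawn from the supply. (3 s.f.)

I_supply ≈ 0.986 A

Secondary of T₁: V = 480.00 × 1035/896 = 554.46 V.
Secondary of T₂: V = 554.46 × 2217/1351 = 909.88 V.
Secondary of T₃: V = 909.88 × 746/886 = 766.11 V.
I_load = 766.11/1240 = 0.61783 A, so P_out = 766.11 × 0.61783 = 473.32 W.
All ideal ⇒ P_in = P_out, so I_supply = 473.32/480 = 0.986 A.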